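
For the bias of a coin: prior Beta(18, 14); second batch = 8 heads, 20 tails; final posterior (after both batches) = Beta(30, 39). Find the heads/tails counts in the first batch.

4 heads and 5 tails

Sequential conjugate updates are equivalent to a single update on the pooled data, so total successes = posterior α − prior α and total failures = posterior β − prior β.
Total across both batches: 30−18=12 heads, 39−14=25 tails.
Subtract the second batch: 12−8=4 heads and 25−20=5 tails.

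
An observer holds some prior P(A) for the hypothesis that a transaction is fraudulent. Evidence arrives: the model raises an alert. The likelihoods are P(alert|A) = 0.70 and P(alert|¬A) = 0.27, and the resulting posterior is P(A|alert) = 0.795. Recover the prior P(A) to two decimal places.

P(A) = 0.60

Bayes' rule in odds form gives O(A|E) = O(A)·[P(E|A)/P(E|¬A)], hence O(A) = O(A|E)/LR.
Posterior odds = 0.795/(1−0.795) = 3.8780. LR = 0.70/0.27 = 2.5926.
Prior odds = 3.8780/2.5926 = 1.4958, so P(A) = 1.4958/(1+1.4958) ≈ 0.60.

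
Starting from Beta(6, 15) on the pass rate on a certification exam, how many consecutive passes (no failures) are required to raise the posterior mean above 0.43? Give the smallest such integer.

k = 6

After k passes and 0 failures the posterior is Beta(6+k, 15), with mean (6+k)/(6+15+k).
Set (6+k)/(21+k) > 0.43 and solve: k > (0.43·21 − 6)/(1 − 0.43) = 5.316.
The smallest integer exceeding 5.316 is 6, and checking k=6: (12)/(27) = 0.4444 > 0.43.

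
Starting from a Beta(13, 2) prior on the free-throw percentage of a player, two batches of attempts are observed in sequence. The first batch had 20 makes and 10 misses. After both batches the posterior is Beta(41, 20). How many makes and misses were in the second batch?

8 makes and 8 misses

Because Beta–binomial updating is additive in the counts, the combined data contributed (α_post−α_prior, β_post−β_prior) successes and failures.
Total across both batches: 41−13=28 makes, 20−2=18 misses.
Subtract the first batch: 28−20=8 makes and 18−10=8 misses.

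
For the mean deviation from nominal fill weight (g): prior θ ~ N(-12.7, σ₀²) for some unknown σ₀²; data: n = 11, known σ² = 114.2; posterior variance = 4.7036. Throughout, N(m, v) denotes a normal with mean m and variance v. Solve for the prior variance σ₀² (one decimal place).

σ₀² = 8.6

Posterior precision equals prior precision plus data precision: 1/σ_n² = 1/σ₀² + n/σ².
So 1/σ₀² = 1/4.7036 − 11/114.2 = 0.212603 − 0.096322 = 0.116281.
Hence σ₀² = 1/0.116281 ≈ 8.6.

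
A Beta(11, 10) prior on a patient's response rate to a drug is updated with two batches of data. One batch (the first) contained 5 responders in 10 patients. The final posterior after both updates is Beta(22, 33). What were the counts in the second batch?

Sequential conjugate updates are equivalent to a single update on the pooled data, so total successes = posterior α − prior α and total failures = posterior β − prior β.
Total across both batches: 22−11=11 responders, 33−10=23 non-responders.
Subtract the first batch: 11−5=6 responders and 23−5=18 non-responders.

6 responders and 18 non-responders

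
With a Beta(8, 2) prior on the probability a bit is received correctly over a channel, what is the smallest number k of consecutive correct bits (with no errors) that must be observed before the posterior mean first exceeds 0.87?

After k correct bits and 0 errors the posterior is Beta(8+k, 2), with mean (8+k)/(8+2+k).
Set (8+k)/(10+k) > 0.87 and solve: k > (0.87·10 − 8)/(1 − 0.87) = 5.385.
The smallest integer exceeding 5.385 is 6, and checking k=6: (14)/(16) = 0.8750 > 0.87.

k = 6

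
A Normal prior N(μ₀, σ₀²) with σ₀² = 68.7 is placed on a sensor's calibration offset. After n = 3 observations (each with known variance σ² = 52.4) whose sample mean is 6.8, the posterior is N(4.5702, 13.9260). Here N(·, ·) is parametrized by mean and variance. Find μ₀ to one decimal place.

With known observation variance, the Normal–Normal posterior has precision τ_n = τ₀ + n/σ² and mean μ_n = (τ₀μ₀ + (n/σ²)x̄)/τ_n.
Here τ₀ = 1/68.7 = 0.014556 and τ_data = 3/52.4 = 0.057252, so τ_n = 0.071808.
Rearranging for μ₀: μ₀ = (μ_n·τ_n − τ_data·x̄)/τ₀ = (4.5702·0.071808 − 0.057252·6.8) / 0.014556 = -0.061137/0.014556 ≈ -4.2.

μ₀ = -4.2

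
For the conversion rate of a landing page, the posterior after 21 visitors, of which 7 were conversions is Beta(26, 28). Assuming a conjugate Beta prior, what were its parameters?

Beta(19, 14)

Beta is conjugate to the binomial likelihood: posterior = Beta(α+s, β+f).
So α = 26 − 7 = 19 and β = 28 − 14 = 14.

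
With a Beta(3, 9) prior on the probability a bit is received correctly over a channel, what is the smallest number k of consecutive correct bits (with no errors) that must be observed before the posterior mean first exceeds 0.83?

k = 41

After k correct bits and 0 errors the posterior is Beta(3+k, 9), with mean (3+k)/(3+9+k).
Set (3+k)/(12+k) > 0.83 and solve: k > (0.83·12 − 3)/(1 − 0.83) = 40.941.
The smallest integer exceeding 40.941 is 41, and checking k=41: (44)/(53) = 0.8302 > 0.83.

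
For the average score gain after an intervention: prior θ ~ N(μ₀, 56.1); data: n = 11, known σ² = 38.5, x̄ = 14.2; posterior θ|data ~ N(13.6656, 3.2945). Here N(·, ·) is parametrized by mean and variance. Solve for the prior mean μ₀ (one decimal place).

μ₀ = 5.1

The posterior mean is a precision-weighted average: μ_n = (τ₀μ₀ + τ_data·x̄)/(τ₀+τ_data), with τ₀=1/σ₀² and τ_data=n/σ².
Here τ₀ = 1/56.1 = 0.017825 and τ_data = 11/38.5 = 0.285714, so τ_n = 0.303539.
Rearranging for μ₀: μ₀ = (μ_n·τ_n − τ_data·x̄)/τ₀ = (13.6656·0.303539 − 0.285714·14.2) / 0.017825 = 0.090904/0.017825 ≈ 5.1.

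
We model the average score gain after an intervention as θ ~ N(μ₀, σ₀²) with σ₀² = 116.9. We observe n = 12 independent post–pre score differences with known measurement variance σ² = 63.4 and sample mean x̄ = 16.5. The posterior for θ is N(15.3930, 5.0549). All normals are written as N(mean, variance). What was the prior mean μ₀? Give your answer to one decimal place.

The posterior mean is a precision-weighted average: μ_n = (τ₀μ₀ + τ_data·x̄)/(τ₀+τ_data), with τ₀=1/σ₀² and τ_data=n/σ².
Here τ₀ = 1/116.9 = 0.008554 and τ_data = 12/63.4 = 0.189274, so τ_n = 0.197828.
Rearranging for μ₀: μ₀ = (μ_n·τ_n − τ_data·x̄)/τ₀ = (15.3930·0.197828 − 0.189274·16.5) / 0.008554 = -0.077855/0.008554 ≈ -9.1.

μ₀ = -9.1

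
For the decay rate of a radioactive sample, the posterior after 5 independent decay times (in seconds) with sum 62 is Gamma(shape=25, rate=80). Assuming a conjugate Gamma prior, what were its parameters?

For an exponential likelihood with a Gamma(α, β) prior on the rate, n observations with total T give posterior Gamma(α+n, β+T).
So α = 25 − 5 = 20 and β = 80 − 62 = 18.

Gamma(shape=20, rate=18)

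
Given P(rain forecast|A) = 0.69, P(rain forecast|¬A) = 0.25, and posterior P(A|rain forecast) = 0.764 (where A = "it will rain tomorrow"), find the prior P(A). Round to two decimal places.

P(A) = 0.54

In odds form, posterior odds = prior odds × likelihood ratio, so prior odds = posterior odds ÷ LR.
Posterior odds = 0.764/(1−0.764) = 3.2373. LR = 0.69/0.25 = 2.7600.
Prior odds = 3.2373/2.7600 = 1.1729, so P(A) = 1.1729/(1+1.1729) ≈ 0.54.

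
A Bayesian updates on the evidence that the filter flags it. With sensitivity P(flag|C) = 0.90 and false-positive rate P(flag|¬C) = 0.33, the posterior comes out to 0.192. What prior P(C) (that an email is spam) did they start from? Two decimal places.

P(C) = 0.08

In odds form, posterior odds = prior odds × likelihood ratio, so prior odds = posterior odds ÷ LR.
Posterior odds = 0.192/(1−0.192) = 0.2376. LR = 0.90/0.33 = 2.7273.
Prior odds = 0.2376/2.7273 = 0.0871, so P(C) = 0.0871/(1+0.0871) ≈ 0.08.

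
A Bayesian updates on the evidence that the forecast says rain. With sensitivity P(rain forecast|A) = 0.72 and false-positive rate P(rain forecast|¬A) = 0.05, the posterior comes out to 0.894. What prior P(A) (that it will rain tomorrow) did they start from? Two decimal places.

In odds form, posterior odds = prior odds × likelihood ratio, so prior odds = posterior odds ÷ LR.
Posterior odds = 0.894/(1−0.894) = 8.4340. LR = 0.72/0.05 = 14.4000.
Prior odds = 8.4340/14.4000 = 0.5857, so P(A) = 0.5857/(1+0.5857) ≈ 0.37.

P(A) = 0.37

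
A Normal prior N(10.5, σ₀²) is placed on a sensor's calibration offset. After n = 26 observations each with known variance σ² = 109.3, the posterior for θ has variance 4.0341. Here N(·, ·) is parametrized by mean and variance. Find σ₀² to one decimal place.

σ₀² = 99.9

Posterior precision equals prior precision plus data precision: 1/σ_n² = 1/σ₀² + n/σ².
So 1/σ₀² = 1/4.0341 − 26/109.3 = 0.247887 − 0.237877 = 0.010010.
Hence σ₀² = 1/0.010010 ≈ 99.9.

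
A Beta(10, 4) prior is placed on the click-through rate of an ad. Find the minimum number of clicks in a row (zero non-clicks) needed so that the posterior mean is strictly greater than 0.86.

After k clicks and 0 non-clicks the posterior is Beta(10+k, 4), with mean (10+k)/(10+4+k).
Set (10+k)/(14+k) > 0.86 and solve: k > (0.86·14 − 10)/(1 − 0.86) = 14.571.
The smallest integer exceeding 14.571 is 15, and checking k=15: (25)/(29) = 0.8621 > 0.86.

k = 15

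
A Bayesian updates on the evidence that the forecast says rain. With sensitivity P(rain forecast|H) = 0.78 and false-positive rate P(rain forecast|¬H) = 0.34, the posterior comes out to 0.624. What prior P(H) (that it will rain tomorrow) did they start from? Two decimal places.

P(H) = 0.42

Bayes' rule in odds form gives O(H|E) = O(H)·[P(E|H)/P(E|¬H)], hence O(H) = O(H|E)/LR.
Posterior odds = 0.624/(1−0.624) = 1.6596. LR = 0.78/0.34 = 2.2941.
Prior odds = 1.6596/2.2941 = 0.7234, so P(H) = 0.7234/(1+0.7234) ≈ 0.42.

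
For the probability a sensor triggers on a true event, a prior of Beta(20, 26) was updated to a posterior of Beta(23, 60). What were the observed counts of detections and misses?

3 detections and 34 misses

A Beta(a, b) prior with s successes and f failures in binomial data gives a Beta(a+s, b+f) posterior.
So s = 23 − 20 = 3 and f = 60 − 26 = 34.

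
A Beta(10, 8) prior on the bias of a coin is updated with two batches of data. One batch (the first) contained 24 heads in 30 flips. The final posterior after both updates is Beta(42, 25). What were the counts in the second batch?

8 heads and 11 tails

Sequential conjugate updates are equivalent to a single update on the pooled data, so total successes = posterior α − prior α and total failures = posterior β − prior β.
Total across both batches: 42−10=32 heads, 25−8=17 tails.
Subtract the first batch: 32−24=8 heads and 17−6=11 tails.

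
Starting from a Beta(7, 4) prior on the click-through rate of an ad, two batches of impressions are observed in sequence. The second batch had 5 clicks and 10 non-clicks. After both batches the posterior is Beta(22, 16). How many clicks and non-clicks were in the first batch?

Because Beta–binomial updating is additive in the counts, the combined data contributed (α_post−α_prior, β_post−β_prior) successes and failures.
Total across both batches: 22−7=15 clicks, 16−4=12 non-clicks.
Subtract the second batch: 15−5=10 clicks and 12−10=2 non-clicks.

10 clicks and 2 non-clicks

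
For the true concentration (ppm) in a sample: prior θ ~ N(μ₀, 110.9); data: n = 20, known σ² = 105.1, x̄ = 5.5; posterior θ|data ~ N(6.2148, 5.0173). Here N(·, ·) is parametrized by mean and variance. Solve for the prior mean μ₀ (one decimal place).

μ₀ = 21.3

With known observation variance, the Normal–Normal posterior has precision τ_n = τ₀ + n/σ² and mean μ_n = (τ₀μ₀ + (n/σ²)x̄)/τ_n.
Here τ₀ = 1/110.9 = 0.009017 and τ_data = 20/105.1 = 0.190295, so τ_n = 0.199312.
Rearranging for μ₀: μ₀ = (μ_n·τ_n − τ_data·x̄)/τ₀ = (6.2148·0.199312 − 0.190295·5.5) / 0.009017 = 0.192062/0.009017 ≈ 21.3.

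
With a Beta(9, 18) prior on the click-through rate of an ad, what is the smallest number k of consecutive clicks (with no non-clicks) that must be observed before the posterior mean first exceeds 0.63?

k = 22

After k clicks and 0 non-clicks the posterior is Beta(9+k, 18), with mean (9+k)/(9+18+k).
Set (9+k)/(27+k) > 0.63 and solve: k > (0.63·27 − 9)/(1 − 0.63) = 21.649.
The smallest integer exceeding 21.649 is 22.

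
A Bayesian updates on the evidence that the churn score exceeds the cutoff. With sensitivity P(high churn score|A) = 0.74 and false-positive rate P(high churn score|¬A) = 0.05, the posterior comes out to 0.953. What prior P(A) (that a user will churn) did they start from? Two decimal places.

P(A) = 0.58

In odds form, posterior odds = prior odds × likelihood ratio, so prior odds = posterior odds ÷ LR.
Posterior odds = 0.953/(1−0.953) = 20.2766. LR = 0.74/0.05 = 14.8000.
Prior odds = 20.2766/14.8000 = 1.3700, so P(A) = 1.3700/(1+1.3700) ≈ 0.58.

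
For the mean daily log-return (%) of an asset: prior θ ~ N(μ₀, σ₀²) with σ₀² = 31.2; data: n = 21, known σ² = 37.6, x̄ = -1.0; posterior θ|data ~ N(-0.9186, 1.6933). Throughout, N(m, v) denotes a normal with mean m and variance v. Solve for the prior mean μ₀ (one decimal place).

With known observation variance, the Normal–Normal posterior has precision τ_n = τ₀ + n/σ² and mean μ_n = (τ₀μ₀ + (n/σ²)x̄)/τ_n.
Here τ₀ = 1/31.2 = 0.032051 and τ_data = 21/37.6 = 0.558511, so τ_n = 0.590562.
Rearranging for μ₀: μ₀ = (μ_n·τ_n − τ_data·x̄)/τ₀ = (-0.9186·0.590562 − 0.558511·-1.0) / 0.032051 = 0.016021/0.032051 ≈ 0.5.

μ₀ = 0.5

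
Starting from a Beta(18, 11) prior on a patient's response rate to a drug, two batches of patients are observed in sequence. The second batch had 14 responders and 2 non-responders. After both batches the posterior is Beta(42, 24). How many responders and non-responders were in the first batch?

10 responders and 11 non-responders

Sequential conjugate updates are equivalent to a single update on the pooled data, so total successes = posterior α − prior α and total failures = posterior β − prior β.
Total across both batches: 42−18=24 responders, 24−11=13 non-responders.
Subtract the second batch: 24−14=10 responders and 13−2=11 non-responders.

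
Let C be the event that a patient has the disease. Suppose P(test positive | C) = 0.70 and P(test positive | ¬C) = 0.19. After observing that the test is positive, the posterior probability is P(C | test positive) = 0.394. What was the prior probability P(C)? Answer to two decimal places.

In odds form, posterior odds = prior odds × likelihood ratio, so prior odds = posterior odds ÷ LR.
Posterior odds = 0.394/(1−0.394) = 0.6502. LR = 0.70/0.19 = 3.6842.
Prior odds = 0.6502/3.6842 = 0.1765, so P(C) = 0.1765/(1+0.1765) ≈ 0.15.

P(C) = 0.15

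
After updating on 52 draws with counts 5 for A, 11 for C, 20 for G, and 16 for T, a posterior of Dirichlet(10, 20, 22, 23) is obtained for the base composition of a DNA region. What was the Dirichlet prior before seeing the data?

Dirichlet(5, 9, 2, 7)

For a Dirichlet(α) prior with multinomial counts c, the posterior is Dirichlet(α + c) componentwise.
Subtract each count from the matching posterior parameter: 10−5=5, 20−11=9, 22−20=2, 23−16=7.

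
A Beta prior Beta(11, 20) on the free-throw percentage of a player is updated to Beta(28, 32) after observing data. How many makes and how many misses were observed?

17 makes and 12 misses

A Beta(a, b) prior with s successes and f failures in binomial data gives a Beta(a+s, b+f) posterior.
Match parameters: s=28−11=17, f=32−20=12.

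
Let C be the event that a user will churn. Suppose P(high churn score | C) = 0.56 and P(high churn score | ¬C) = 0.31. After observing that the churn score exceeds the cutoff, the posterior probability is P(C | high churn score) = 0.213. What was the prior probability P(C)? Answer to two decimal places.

P(C) = 0.13

Bayes' rule in odds form gives O(C|E) = O(C)·[P(E|C)/P(E|¬C)], hence O(C) = O(C|E)/LR.
Posterior odds = 0.213/(1−0.213) = 0.2706. LR = 0.56/0.31 = 1.8065.
Prior odds = 0.2706/1.8065 = 0.1498, so P(C) = 0.1498/(1+0.1498) ≈ 0.13.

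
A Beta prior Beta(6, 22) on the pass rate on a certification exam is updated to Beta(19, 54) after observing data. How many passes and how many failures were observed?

13 passes and 32 failures

A Beta(α, β) prior with s successes and f failures in binomial data gives a Beta(α+s, β+f) posterior.
So s = 19 − 6 = 13 and f = 54 − 22 = 32.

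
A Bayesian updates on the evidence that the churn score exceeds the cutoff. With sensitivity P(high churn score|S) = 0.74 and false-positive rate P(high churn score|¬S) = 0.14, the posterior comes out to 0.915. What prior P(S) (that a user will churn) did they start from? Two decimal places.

P(S) = 0.67

Bayes' rule in odds form gives O(S|E) = O(S)·[P(E|S)/P(E|¬S)], hence O(S) = O(S|E)/LR.
Posterior odds = 0.915/(1−0.915) = 10.7647. LR = 0.74/0.14 = 5.2857.
Prior odds = 10.7647/5.2857 = 2.0366, so P(S) = 2.0366/(1+2.0366) ≈ 0.67.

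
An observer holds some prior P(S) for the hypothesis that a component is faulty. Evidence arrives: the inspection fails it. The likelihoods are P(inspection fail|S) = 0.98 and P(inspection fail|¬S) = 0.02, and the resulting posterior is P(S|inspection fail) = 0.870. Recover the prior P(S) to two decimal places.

P(S) = 0.12

In odds form, posterior odds = prior odds × likelihood ratio, so prior odds = posterior odds ÷ LR.
Posterior odds = 0.870/(1−0.870) = 6.6923. LR = 0.98/0.02 = 49.0000.
Prior odds = 6.6923/49.0000 = 0.1366, so P(S) = 0.1366/(1+0.1366) ≈ 0.12.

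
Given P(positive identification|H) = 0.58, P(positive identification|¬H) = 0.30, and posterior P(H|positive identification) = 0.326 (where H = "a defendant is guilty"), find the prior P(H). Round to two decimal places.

Bayes' rule in odds form gives O(H|E) = O(H)·[P(E|H)/P(E|¬H)], hence O(H) = O(H|E)/LR.
Posterior odds = 0.326/(1−0.326) = 0.4837. LR = 0.58/0.30 = 1.9333.
Prior odds = 0.4837/1.9333 = 0.2502, so P(H) = 0.2502/(1+0.2502) ≈ 0.20.

P(H) = 0.20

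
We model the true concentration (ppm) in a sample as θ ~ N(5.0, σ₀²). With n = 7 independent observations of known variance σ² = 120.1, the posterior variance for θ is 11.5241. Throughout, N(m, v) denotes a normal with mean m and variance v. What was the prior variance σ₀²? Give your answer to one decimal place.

σ₀² = 35.1

Posterior precision equals prior precision plus data precision: 1/σ_n² = 1/σ₀² + n/σ².
So 1/σ₀² = 1/11.5241 − 7/120.1 = 0.086775 − 0.058285 = 0.028490.
Hence σ₀² = 1/0.028490 ≈ 35.1.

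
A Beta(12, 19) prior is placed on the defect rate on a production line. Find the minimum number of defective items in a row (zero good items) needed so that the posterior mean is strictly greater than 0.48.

After k defective items and 0 good items the posterior is Beta(12+k, 19), with mean (12+k)/(12+19+k).
Set (12+k)/(31+k) > 0.48 and solve: k > (0.48·31 − 12)/(1 − 0.48) = 5.538.
The smallest integer exceeding 5.538 is 6.

k = 6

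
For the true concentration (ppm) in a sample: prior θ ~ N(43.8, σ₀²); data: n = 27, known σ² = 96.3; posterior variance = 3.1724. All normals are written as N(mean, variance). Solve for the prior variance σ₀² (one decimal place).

σ₀² = 28.7

For the Normal–Normal model with known σ², precisions add: τ_n = τ₀ + n/σ².
So 1/σ₀² = 1/3.1724 − 27/96.3 = 0.315219 − 0.280374 = 0.034845.
Hence σ₀² = 1/0.034845 ≈ 28.7.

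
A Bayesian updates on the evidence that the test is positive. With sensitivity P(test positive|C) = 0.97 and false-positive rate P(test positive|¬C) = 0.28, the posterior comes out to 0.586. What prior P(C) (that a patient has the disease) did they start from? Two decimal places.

P(C) = 0.29

Bayes' rule in odds form gives O(C|E) = O(C)·[P(E|C)/P(E|¬C)], hence O(C) = O(C|E)/LR.
Posterior odds = 0.586/(1−0.586) = 1.4155. LR = 0.97/0.28 = 3.4643.
Prior odds = 1.4155/3.4643 = 0.4086, so P(C) = 0.4086/(1+0.4086) ≈ 0.29.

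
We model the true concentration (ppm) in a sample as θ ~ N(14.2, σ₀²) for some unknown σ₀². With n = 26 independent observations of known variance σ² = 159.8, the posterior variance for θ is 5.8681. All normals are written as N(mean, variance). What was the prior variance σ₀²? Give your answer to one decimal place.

σ₀² = 129.7

Posterior precision equals prior precision plus data precision: 1/σ_n² = 1/σ₀² + n/σ².
So 1/σ₀² = 1/5.8681 − 26/159.8 = 0.170413 − 0.162703 = 0.007710.
Hence σ₀² = 1/0.007710 ≈ 129.7.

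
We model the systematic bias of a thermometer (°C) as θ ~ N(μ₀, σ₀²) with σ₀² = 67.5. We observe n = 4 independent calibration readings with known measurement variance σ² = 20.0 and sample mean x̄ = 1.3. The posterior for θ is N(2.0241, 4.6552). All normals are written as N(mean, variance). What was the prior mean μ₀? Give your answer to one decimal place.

μ₀ = 11.8

With known observation variance, the Normal–Normal posterior has precision τ_n = τ₀ + n/σ² and mean μ_n = (τ₀μ₀ + (n/σ²)x̄)/τ_n.
Here τ₀ = 1/67.5 = 0.014815 and τ_data = 4/20.0 = 0.200000, so τ_n = 0.214815.
Rearranging for μ₀: μ₀ = (μ_n·τ_n − τ_data·x̄)/τ₀ = (2.0241·0.214815 − 0.200000·1.3) / 0.014815 = 0.174807/0.014815 ≈ 11.8.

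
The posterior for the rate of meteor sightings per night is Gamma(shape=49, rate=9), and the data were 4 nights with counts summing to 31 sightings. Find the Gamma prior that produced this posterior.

Gamma(shape=18, rate=5)

A Gamma(α, β) prior (rate parametrization) on a Poisson rate with n observations summing to S gives posterior Gamma(α+S, β+n).
So α = 49 − 31 = 18 and β = 9 − 4 = 5.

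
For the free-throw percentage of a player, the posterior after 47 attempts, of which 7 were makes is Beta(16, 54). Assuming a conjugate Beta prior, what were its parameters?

Beta is conjugate to the binomial likelihood: posterior = Beta(a+s, b+f).
Subtract the data counts: 16−7=9, 54−40=14.

Beta(9, 14)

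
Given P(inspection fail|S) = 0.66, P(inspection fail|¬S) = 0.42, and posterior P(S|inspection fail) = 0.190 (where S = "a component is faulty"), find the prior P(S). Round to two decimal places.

Bayes' rule in odds form gives O(S|E) = O(S)·[P(E|S)/P(E|¬S)], hence O(S) = O(S|E)/LR.
Posterior odds = 0.190/(1−0.190) = 0.2346. LR = 0.66/0.42 = 1.5714.
Prior odds = 0.2346/1.5714 = 0.1493, so P(S) = 0.1493/(1+0.1493) ≈ 0.13.

P(S) = 0.13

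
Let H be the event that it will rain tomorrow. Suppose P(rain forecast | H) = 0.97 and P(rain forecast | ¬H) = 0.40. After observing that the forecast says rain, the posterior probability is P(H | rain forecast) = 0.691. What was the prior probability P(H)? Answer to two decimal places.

P(H) = 0.48

In odds form, posterior odds = prior odds × likelihood ratio, so prior odds = posterior odds ÷ LR.
Posterior odds = 0.691/(1−0.691) = 2.2362. LR = 0.97/0.40 = 2.4250.
Prior odds = 2.2362/2.4250 = 0.9221, so P(H) = 0.9221/(1+0.9221) ≈ 0.48.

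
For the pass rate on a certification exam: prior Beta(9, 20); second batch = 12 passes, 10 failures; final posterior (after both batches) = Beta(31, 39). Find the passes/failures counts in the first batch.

10 passes and 9 failures

Because Beta–binomial updating is additive in the counts, the combined data contributed (α_post−α_prior, β_post−β_prior) successes and failures.
Total across both batches: 31−9=22 passes, 39−20=19 failures.
Subtract the second batch: 22−12=10 passes and 19−10=9 failures.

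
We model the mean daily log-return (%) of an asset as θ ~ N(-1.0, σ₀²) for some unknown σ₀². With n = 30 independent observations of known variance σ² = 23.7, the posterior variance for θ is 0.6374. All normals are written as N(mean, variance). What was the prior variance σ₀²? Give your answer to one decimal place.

σ₀² = 3.3

Posterior precision equals prior precision plus data precision: 1/σ_n² = 1/σ₀² + n/σ².
So 1/σ₀² = 1/0.6374 − 30/23.7 = 1.568874 − 1.265823 = 0.303051.
Hence σ₀² = 1/0.303051 ≈ 3.3.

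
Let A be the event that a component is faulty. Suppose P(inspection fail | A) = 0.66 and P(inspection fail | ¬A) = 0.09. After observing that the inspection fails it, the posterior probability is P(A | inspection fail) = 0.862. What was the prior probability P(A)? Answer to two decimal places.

In odds form, posterior odds = prior odds × likelihood ratio, so prior odds = posterior odds ÷ LR.
Posterior odds = 0.862/(1−0.862) = 6.2464. LR = 0.66/0.09 = 7.3333.
Prior odds = 6.2464/7.3333 = 0.8518, so P(A) = 0.8518/(1+0.8518) ≈ 0.46.

P(A) = 0.46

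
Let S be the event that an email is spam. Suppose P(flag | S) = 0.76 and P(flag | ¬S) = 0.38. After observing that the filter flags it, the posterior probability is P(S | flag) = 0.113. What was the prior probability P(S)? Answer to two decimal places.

P(S) = 0.06

Bayes' rule in odds form gives O(S|E) = O(S)·[P(E|S)/P(E|¬S)], hence O(S) = O(S|E)/LR.
Posterior odds = 0.113/(1−0.113) = 0.1274. LR = 0.76/0.38 = 2.0000.
Prior odds = 0.1274/2.0000 = 0.0637, so P(S) = 0.0637/(1+0.0637) ≈ 0.06.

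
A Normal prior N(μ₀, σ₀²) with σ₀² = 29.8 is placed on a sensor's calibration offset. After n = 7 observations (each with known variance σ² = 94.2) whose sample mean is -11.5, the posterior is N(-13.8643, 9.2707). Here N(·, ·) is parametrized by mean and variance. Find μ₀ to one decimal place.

With known observation variance, the Normal–Normal posterior has precision τ_n = τ₀ + n/σ² and mean μ_n = (τ₀μ₀ + (n/σ²)x̄)/τ_n.
Here τ₀ = 1/29.8 = 0.033557 and τ_data = 7/94.2 = 0.074310, so τ_n = 0.107867.
Rearranging for μ₀: μ₀ = (μ_n·τ_n − τ_data·x̄)/τ₀ = (-13.8643·0.107867 − 0.074310·-11.5) / 0.033557 = -0.640935/0.033557 ≈ -19.1.

μ₀ = -19.1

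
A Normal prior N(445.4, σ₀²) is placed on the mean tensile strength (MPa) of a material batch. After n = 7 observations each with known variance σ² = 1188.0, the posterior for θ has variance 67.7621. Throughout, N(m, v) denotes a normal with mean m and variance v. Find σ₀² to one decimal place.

Posterior precision equals prior precision plus data precision: 1/σ_n² = 1/σ₀² + n/σ².
So 1/σ₀² = 1/67.7621 − 7/1188.0 = 0.014758 − 0.005892 = 0.008866.
Hence σ₀² = 1/0.008866 ≈ 112.8.

σ₀² = 112.8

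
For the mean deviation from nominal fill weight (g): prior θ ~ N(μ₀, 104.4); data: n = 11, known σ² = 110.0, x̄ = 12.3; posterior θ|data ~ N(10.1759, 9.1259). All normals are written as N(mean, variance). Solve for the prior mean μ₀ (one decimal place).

μ₀ = -12.0

With known observation variance, the Normal–Normal posterior has precision τ_n = τ₀ + n/σ² and mean μ_n = (τ₀μ₀ + (n/σ²)x̄)/τ_n.
Here τ₀ = 1/104.4 = 0.009579 and τ_data = 11/110.0 = 0.100000, so τ_n = 0.109579.
Rearranging for μ₀: μ₀ = (μ_n·τ_n − τ_data·x̄)/τ₀ = (10.1759·0.109579 − 0.100000·12.3) / 0.009579 = -0.114935/0.009579 ≈ -12.0.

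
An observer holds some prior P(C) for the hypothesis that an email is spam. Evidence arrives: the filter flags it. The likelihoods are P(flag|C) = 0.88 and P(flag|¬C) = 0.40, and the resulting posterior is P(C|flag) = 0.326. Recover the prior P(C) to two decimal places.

P(C) = 0.18

In odds form, posterior odds = prior odds × likelihood ratio, so prior odds = posterior odds ÷ LR.
Posterior odds = 0.326/(1−0.326) = 0.4837. LR = 0.88/0.40 = 2.2000.
Prior odds = 0.4837/2.2000 = 0.2199, so P(C) = 0.2199/(1+0.2199) ≈ 0.18.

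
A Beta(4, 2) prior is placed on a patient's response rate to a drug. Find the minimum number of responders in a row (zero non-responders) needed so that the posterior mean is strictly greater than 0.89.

After k responders and 0 non-responders the posterior is Beta(4+k, 2), with mean (4+k)/(4+2+k).
Set (4+k)/(6+k) > 0.89 and solve: k > (0.89·6 − 4)/(1 − 0.89) = 12.182.
The smallest integer exceeding 12.182 is 13.

k = 13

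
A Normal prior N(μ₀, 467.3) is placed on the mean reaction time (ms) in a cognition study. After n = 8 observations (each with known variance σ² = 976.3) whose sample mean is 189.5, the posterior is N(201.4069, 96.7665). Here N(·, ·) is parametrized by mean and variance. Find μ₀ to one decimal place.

μ₀ = 247.0

With known observation variance, the Normal–Normal posterior has precision τ_n = τ₀ + n/σ² and mean μ_n = (τ₀μ₀ + (n/σ²)x̄)/τ_n.
Here τ₀ = 1/467.3 = 0.002140 and τ_data = 8/976.3 = 0.008194, so τ_n = 0.010334.
Rearranging for μ₀: μ₀ = (μ_n·τ_n − τ_data·x̄)/τ₀ = (201.4069·0.010334 − 0.008194·189.5) / 0.002140 = 0.528576/0.002140 ≈ 247.0.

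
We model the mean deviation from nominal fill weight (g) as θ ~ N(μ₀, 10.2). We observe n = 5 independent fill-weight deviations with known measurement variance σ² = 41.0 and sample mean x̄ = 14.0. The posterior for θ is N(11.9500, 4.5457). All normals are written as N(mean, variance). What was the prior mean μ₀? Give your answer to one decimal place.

With known observation variance, the Normal–Normal posterior has precision τ_n = τ₀ + n/σ² and mean μ_n = (τ₀μ₀ + (n/σ²)x̄)/τ_n.
Here τ₀ = 1/10.2 = 0.098039 and τ_data = 5/41.0 = 0.121951, so τ_n = 0.219990.
Rearranging for μ₀: μ₀ = (μ_n·τ_n − τ_data·x̄)/τ₀ = (11.9500·0.219990 − 0.121951·14.0) / 0.098039 = 0.921566/0.098039 ≈ 9.4.

μ₀ = 9.4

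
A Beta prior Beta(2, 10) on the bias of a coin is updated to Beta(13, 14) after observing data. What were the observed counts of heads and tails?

11 heads and 4 tails

Under Beta–binomial conjugacy the posterior parameters are (α+s, β+f).
So s = 13 − 2 = 11 and f = 14 − 10 = 4.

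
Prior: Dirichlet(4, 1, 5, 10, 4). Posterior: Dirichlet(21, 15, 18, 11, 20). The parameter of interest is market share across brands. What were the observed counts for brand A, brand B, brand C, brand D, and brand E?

For a Dirichlet(α) prior with multinomial counts c, the posterior is Dirichlet(α + c) componentwise.
Counts are posterior − prior componentwise: 21−4=17, 15−1=14, 18−5=13, 11−10=1, 20−4=16.

counts (17, 14, 13, 1, 16)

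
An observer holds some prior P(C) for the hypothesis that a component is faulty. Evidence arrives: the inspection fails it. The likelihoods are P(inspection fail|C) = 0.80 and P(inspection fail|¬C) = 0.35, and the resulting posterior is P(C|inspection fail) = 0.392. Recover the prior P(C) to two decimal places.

In odds form, posterior odds = prior odds × likelihood ratio, so prior odds = posterior odds ÷ LR.
Posterior odds = 0.392/(1−0.392) = 0.6447. LR = 0.80/0.35 = 2.2857.
Prior odds = 0.6447/2.2857 = 0.2821, so P(C) = 0.2821/(1+0.2821) ≈ 0.22.

P(C) = 0.22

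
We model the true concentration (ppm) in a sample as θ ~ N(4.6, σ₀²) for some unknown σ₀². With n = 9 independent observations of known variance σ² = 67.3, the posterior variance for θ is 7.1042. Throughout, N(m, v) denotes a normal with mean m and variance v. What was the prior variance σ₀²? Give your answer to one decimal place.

For the Normal–Normal model with known σ², precisions add: τ_n = τ₀ + n/σ².
So 1/σ₀² = 1/7.1042 − 9/67.3 = 0.140762 − 0.133730 = 0.007032.
Hence σ₀² = 1/0.007032 ≈ 142.2.

σ₀² = 142.2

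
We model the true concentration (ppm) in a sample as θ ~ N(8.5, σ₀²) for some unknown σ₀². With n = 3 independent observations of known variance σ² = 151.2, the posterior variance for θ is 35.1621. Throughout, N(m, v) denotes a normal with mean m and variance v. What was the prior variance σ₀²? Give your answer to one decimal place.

Posterior precision equals prior precision plus data precision: 1/σ_n² = 1/σ₀² + n/σ².
So 1/σ₀² = 1/35.1621 − 3/151.2 = 0.028440 − 0.019841 = 0.008599.
Hence σ₀² = 1/0.008599 ≈ 116.3.

σ₀² = 116.3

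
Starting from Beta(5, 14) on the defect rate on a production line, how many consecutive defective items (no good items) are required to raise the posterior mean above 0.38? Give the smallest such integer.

After k defective items and 0 good items the posterior is Beta(5+k, 14), with mean (5+k)/(5+14+k).
Set (5+k)/(19+k) > 0.38 and solve: k > (0.38·19 − 5)/(1 − 0.38) = 3.581.
The smallest integer exceeding 3.581 is 4.

k = 4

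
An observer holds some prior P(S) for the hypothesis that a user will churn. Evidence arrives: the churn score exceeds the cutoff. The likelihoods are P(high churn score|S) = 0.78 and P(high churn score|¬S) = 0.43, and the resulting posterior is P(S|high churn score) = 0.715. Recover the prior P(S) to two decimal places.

Bayes' rule in odds form gives O(S|E) = O(S)·[P(E|S)/P(E|¬S)], hence O(S) = O(S|E)/LR.
Posterior odds = 0.715/(1−0.715) = 2.5088. LR = 0.78/0.43 = 1.8140.
Prior odds = 2.5088/1.8140 = 1.3830, so P(S) = 1.3830/(1+1.3830) ≈ 0.58.

P(S) = 0.58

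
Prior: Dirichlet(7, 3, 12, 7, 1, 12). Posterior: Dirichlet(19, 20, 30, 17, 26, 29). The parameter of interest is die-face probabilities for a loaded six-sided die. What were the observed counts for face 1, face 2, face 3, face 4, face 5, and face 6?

counts (12, 17, 18, 10, 25, 17)

For a Dirichlet(α) prior with multinomial counts c, the posterior is Dirichlet(α + c) componentwise.
Counts are posterior − prior componentwise: 19−7=12, 20−3=17, 30−12=18, 17−7=10, 26−1=25, 29−12=17.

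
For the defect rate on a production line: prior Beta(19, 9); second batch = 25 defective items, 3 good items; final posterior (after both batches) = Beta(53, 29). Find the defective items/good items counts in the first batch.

9 defective items and 17 good items

Because Beta–binomial updating is additive in the counts, the combined data contributed (α_post−α_prior, β_post−β_prior) successes and failures.
Total across both batches: 53−19=34 defective items, 29−9=20 good items.
Subtract the second batch: 34−25=9 defective items and 20−3=17 good items.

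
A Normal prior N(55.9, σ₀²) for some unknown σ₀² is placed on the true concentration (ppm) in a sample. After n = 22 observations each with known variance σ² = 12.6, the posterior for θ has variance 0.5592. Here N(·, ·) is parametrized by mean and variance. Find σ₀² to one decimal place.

Posterior precision equals prior precision plus data precision: 1/σ_n² = 1/σ₀² + n/σ².
So 1/σ₀² = 1/0.5592 − 22/12.6 = 1.788269 − 1.746032 = 0.042237.
Hence σ₀² = 1/0.042237 ≈ 23.7.

σ₀² = 23.7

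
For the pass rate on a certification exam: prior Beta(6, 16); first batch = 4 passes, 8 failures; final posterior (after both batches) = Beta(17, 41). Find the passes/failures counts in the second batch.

7 passes and 17 failures

Sequential conjugate updates are equivalent to a single update on the pooled data, so total successes = posterior α − prior α and total failures = posterior β − prior β.
Total across both batches: 17−6=11 passes, 41−16=25 failures.
Subtract the first batch: 11−4=7 passes and 25−8=17 failures.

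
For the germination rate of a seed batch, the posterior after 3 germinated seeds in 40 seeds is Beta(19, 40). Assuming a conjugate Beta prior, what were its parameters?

Under Beta–binomial conjugacy the posterior parameters are (a+s, b+f).
Subtract the data counts: 19−3=16, 40−37=3.

Beta(16, 3)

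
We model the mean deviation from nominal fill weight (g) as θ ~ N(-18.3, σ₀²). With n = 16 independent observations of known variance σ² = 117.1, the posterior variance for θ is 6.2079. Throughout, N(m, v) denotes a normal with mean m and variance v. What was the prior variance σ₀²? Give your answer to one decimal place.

Posterior precision equals prior precision plus data precision: 1/σ_n² = 1/σ₀² + n/σ².
So 1/σ₀² = 1/6.2079 − 16/117.1 = 0.161085 − 0.136635 = 0.024450.
Hence σ₀² = 1/0.024450 ≈ 40.9.

σ₀² = 40.9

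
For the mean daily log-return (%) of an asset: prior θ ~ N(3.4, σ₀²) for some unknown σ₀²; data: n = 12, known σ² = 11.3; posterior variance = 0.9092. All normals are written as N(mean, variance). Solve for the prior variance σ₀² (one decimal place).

σ₀² = 26.4

For the Normal–Normal model with known σ², precisions add: τ_n = τ₀ + n/σ².
So 1/σ₀² = 1/0.9092 − 12/11.3 = 1.099868 − 1.061947 = 0.037921.
Hence σ₀² = 1/0.037921 ≈ 26.4.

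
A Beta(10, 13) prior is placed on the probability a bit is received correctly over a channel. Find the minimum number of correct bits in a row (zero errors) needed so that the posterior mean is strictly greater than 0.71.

k = 22

After k correct bits and 0 errors the posterior is Beta(10+k, 13), with mean (10+k)/(10+13+k).
Set (10+k)/(23+k) > 0.71 and solve: k > (0.71·23 − 10)/(1 − 0.71) = 21.828.
The smallest integer exceeding 21.828 is 22.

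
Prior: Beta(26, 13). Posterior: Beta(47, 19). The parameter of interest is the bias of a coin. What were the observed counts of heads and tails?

21 heads and 6 tails

A Beta(α, β) prior with s successes and f failures in binomial data gives a Beta(α+s, β+f) posterior.
Match parameters: s=47−26=21, f=19−13=6.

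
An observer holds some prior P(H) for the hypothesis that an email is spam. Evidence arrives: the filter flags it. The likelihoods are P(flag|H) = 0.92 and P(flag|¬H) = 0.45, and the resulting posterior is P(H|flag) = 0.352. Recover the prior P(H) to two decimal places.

In odds form, posterior odds = prior odds × likelihood ratio, so prior odds = posterior odds ÷ LR.
Posterior odds = 0.352/(1−0.352) = 0.5432. LR = 0.92/0.45 = 2.0444.
Prior odds = 0.5432/2.0444 = 0.2657, so P(H) = 0.2657/(1+0.2657) ≈ 0.21.

P(H) = 0.21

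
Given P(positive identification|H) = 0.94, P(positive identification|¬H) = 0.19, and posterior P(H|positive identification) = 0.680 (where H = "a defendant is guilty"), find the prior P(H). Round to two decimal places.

Bayes' rule in odds form gives O(H|E) = O(H)·[P(E|H)/P(E|¬H)], hence O(H) = O(H|E)/LR.
Posterior odds = 0.680/(1−0.680) = 2.1250. LR = 0.94/0.19 = 4.9474.
Prior odds = 2.1250/4.9474 = 0.4295, so P(H) = 0.4295/(1+0.4295) ≈ 0.30.

P(H) = 0.30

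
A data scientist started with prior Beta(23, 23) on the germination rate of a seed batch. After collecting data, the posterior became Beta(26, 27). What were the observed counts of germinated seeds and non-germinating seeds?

3 germinated seeds and 4 non-germinating seeds

Beta is conjugate to the binomial likelihood: posterior = Beta(a+s, b+f).
So s = 26 − 23 = 3 and f = 27 − 23 = 4.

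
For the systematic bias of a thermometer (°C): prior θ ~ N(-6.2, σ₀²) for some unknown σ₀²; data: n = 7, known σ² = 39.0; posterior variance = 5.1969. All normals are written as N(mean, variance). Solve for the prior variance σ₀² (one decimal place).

For the Normal–Normal model with known σ², precisions add: τ_n = τ₀ + n/σ².
So 1/σ₀² = 1/5.1969 − 7/39.0 = 0.192422 − 0.179487 = 0.012935.
Hence σ₀² = 1/0.012935 ≈ 77.3.

σ₀² = 77.3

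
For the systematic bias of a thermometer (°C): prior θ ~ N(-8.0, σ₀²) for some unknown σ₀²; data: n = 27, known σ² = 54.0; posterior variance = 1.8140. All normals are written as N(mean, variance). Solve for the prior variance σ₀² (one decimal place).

σ₀² = 19.5

Posterior precision equals prior precision plus data precision: 1/σ_n² = 1/σ₀² + n/σ².
So 1/σ₀² = 1/1.8140 − 27/54.0 = 0.551268 − 0.500000 = 0.051268.
Hence σ₀² = 1/0.051268 ≈ 19.5.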